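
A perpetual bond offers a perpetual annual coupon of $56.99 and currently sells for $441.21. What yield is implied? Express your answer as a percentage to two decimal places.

P = C/r ⇒ r = C/P = $56.99/$441.21 = 0.129168

12.92%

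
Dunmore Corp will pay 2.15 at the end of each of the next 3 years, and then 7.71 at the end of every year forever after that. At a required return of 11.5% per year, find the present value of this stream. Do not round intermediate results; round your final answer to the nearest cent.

PV of 3-year annuity: 2.15 × [1 − (1+0.115)^−3] / 0.115 = 5.20863
Perpetuity value at year 3: 7.71 / 0.115 = 67.04348
PV of perpetuity: 67.04348 / (1+0.115)^3 = 48.36508
Total PV = 5.20863 + 48.36508 = 53.57371

53.57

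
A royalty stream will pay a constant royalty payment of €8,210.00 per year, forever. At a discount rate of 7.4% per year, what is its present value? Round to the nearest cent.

€110945.95

Level perpetuity: PV = C / r = €8,210.00 / 0.074 = €110,945.95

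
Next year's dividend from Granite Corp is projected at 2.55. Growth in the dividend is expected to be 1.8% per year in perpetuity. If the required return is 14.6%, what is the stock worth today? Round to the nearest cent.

19.92

Growing perpetuity: P = D₁ / (r − g) = 2.5500 / (0.146 − 0.018) = 19.92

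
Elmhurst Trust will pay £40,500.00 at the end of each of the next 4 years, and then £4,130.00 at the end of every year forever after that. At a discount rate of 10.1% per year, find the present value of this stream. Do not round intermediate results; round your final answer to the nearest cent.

£155929.97

PV of 4-year annuity: £40,500.00 × [1 − (1+0.101)^−4] / 0.101 = 128102.13975
Perpetuity value at year 4: £4,130.00 / 0.101 = 40891.08911
PV of perpetuity: 40891.08911 / (1+0.101)^4 = 27827.83387
Total PV = 128102.13975 + 27827.83387 = 155929.97362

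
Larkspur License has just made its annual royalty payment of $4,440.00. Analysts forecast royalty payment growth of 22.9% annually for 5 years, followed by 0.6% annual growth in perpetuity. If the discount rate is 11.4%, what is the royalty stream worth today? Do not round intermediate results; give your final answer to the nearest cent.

$97689.17

D_1 = 5456.76000
D_2 = 6706.35804
D_3 = 8242.11403
D_4 = 10129.55814
D_5 = 12449.22696
Terminal value at year 5: TV = D_5×(1+g_2)/(r−g_2) = 12523.92232/0.108 = 115962.24371
P_0 = D_1/(1+r)^1 + D_2/(1+r)^2 + D_3/(1+r)^3 + D_4/(1+r)^4 + D_5/(1+r)^5 + TV/(1+r)^5
    = 4898.34829 + 5404.01262 + 5961.87747 + 6577.33161 + 7256.32006 + 67591.27762 = 97689.16767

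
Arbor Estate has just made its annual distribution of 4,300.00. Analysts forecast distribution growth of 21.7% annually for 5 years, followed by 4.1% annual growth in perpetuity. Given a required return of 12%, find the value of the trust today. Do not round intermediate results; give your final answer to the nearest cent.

D_1 = 5233.10000
D_2 = 6368.68270
D_3 = 7750.68685
D_4 = 9432.58589
D_5 = 11479.45703
Terminal value at year 5: TV = D_5×(1+g_2)/(r−g_2) = 11950.11477/0.079 = 151267.27555
P_0 = D_1/(1+r)^1 + D_2/(1+r)^2 + D_3/(1+r)^3 + D_4/(1+r)^4 + D_5/(1+r)^5 + TV/(1+r)^5
    = 4672.41071 + 5077.07486 + 5516.78580 + 5994.57886 + 6513.75221 + 85833.11454 = 113607.71698

113607.72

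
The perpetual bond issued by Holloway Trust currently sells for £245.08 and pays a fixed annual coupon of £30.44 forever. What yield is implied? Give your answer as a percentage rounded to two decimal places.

12.42%

P = C/r ⇒ r = C/P = £30.44/£245.08 = 0.124204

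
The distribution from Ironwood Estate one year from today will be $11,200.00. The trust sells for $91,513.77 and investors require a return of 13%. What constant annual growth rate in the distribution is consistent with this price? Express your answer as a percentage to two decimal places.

0.76%

P = D₁/(r−g) ⇒ g = r − D₁/P = 0.13 − $11,200.00/$91,513.77 = 0.007614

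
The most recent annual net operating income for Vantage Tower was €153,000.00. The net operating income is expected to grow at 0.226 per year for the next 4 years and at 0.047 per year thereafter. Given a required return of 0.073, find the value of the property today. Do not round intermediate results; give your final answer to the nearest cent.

D_1 = 187578.00000
D_2 = 229970.62800
D_3 = 281943.98993
D_4 = 345663.33165
Terminal value at year 4: TV = D_4×(1+g_2)/(r−g_2) = 361909.50824/0.026 = 13919596.47074
P_0 = D_1/(1+r)^1 + D_2/(1+r)^2 + D_3/(1+r)^3 + D_4/(1+r)^4 + TV/(1+r)^4
    = 174816.40261 + 199743.62498 + 228225.24158 + 260768.07659 + 10500929.85353 = 11364483.19929

€11364483.20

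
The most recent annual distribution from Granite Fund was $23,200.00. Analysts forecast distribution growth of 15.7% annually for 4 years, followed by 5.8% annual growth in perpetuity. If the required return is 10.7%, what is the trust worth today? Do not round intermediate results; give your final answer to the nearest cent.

D_1 = 26842.40000
D_2 = 31056.65680
D_3 = 35932.55192
D_4 = 41573.96257
Terminal value at year 4: TV = D_4×(1+g_2)/(r−g_2) = 43985.25240/0.049 = 897658.21220
P_0 = D_1/(1+r)^1 + D_2/(1+r)^2 + D_3/(1+r)^3 + D_4/(1+r)^4 + TV/(1+r)^4
    = 24247.87715 + 25343.08388 + 26487.75795 + 27684.13365 + 597751.29388 = 701514.14651

$701514.15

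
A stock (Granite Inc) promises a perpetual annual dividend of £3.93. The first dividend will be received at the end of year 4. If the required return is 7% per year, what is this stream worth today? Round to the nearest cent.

Value at end of year 3: C / r = £3.93 / 0.07 = £56.1429
Discount to today: PV = £56.1429 / (1 + 0.07)^3 = £56.1429 / 1.225043 = £45.83

£45.83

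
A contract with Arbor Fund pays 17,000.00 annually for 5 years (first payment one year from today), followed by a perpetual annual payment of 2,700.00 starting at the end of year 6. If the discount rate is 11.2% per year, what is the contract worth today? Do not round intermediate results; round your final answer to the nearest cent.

PV of 5-year annuity: 17,000.00 × [1 − (1+0.112)^−5] / 0.112 = 62515.42082
Perpetuity value at year 5: 2,700.00 / 0.112 = 24107.14286
PV of perpetuity: 24107.14286 / (1+0.112)^5 = 14178.22308
Total PV = 62515.42082 + 14178.22308 = 76693.64390

76693.64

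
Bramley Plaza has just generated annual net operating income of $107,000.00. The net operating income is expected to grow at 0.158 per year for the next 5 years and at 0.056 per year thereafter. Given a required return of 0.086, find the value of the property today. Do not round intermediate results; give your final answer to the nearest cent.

$5843121.20

D_1 = 123906.00000
D_2 = 143483.14800
D_3 = 166153.48538
D_4 = 192405.73607
D_5 = 222805.84237
Terminal value at year 5: TV = D_5×(1+g_2)/(r−g_2) = 235282.96955/0.03 = 7842765.65158
P_0 = D_1/(1+r)^1 + D_2/(1+r)^2 + D_3/(1+r)^3 + D_4/(1+r)^4 + D_5/(1+r)^5 + TV/(1+r)^5
    = 114093.92265 + 121658.16062 + 129723.89502 + 138324.37425 + 147495.05100 + 5191825.79511 = 5843121.19865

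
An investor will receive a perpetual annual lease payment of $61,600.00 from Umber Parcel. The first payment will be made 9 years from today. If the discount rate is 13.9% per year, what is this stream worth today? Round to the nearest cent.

Value at end of year 8: C / r = $61,600.00 / 0.139 = $443,165.4676
Discount to today: PV = $443,165.4676 / (1 + 0.139)^8 = $443,165.4676 / 2.832630 = $156,450.20

$156450.20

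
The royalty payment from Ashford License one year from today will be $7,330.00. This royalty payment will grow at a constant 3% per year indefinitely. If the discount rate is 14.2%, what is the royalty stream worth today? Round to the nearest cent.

$65446.43

Growing perpetuity: P = D₁ / (r − g) = $7,330.0000 / (0.142 − 0.03) = $65,446.43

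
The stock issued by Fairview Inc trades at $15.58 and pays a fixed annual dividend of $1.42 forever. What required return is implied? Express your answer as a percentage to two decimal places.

P = C/r ⇒ r = C/P = $1.42/$15.58 = 0.091142

9.11%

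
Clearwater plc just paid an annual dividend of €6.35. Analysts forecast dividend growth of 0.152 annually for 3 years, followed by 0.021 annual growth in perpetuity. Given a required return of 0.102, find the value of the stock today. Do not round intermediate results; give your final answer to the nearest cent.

D_1 = 7.31520
D_2 = 8.42711
D_3 = 9.70803
Terminal value at year 3: TV = D_3×(1+g_2)/(r−g_2) = 9.91190/0.081 = 122.36913
P_0 = D_1/(1+r)^1 + D_2/(1+r)^2 + D_3/(1+r)^3 + TV/(1+r)^3
    = 6.63811 + 6.93930 + 7.25415 + 91.43808 = 112.26964

€112.27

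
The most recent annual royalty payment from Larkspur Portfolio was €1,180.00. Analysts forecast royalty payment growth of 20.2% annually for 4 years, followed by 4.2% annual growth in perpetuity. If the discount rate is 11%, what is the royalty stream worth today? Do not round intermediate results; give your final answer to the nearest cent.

D_1 = 1418.36000
D_2 = 1704.86872
D_3 = 2049.25220
D_4 = 2463.20115
Terminal value at year 4: TV = D_4×(1+g_2)/(r−g_2) = 2566.65559/0.068 = 37744.93521
P_0 = D_1/(1+r)^1 + D_2/(1+r)^2 + D_3/(1+r)^3 + D_4/(1+r)^4 + TV/(1+r)^4
    = 1277.80180 + 1383.70970 + 1498.39555 + 1622.58689 + 24863.75794 = 30646.25188

€30646.25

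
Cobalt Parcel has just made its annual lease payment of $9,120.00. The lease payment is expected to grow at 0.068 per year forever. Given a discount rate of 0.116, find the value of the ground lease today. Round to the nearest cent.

$202920.00

D₁ = D₀ × (1 + g) = $9,120.00 × 1.068 = $9,740.1600
Growing perpetuity: P = D₁ / (r − g) = $9,740.1600 / (0.116 − 0.068) = $202,920.00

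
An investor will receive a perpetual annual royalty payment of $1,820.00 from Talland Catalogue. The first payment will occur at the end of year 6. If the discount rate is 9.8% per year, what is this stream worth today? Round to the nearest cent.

Value at end of year 5: C / r = $1,820.00 / 0.098 = $18,571.4286
Discount to today: PV = $18,571.4286 / (1 + 0.098)^5 = $18,571.4286 / 1.595922 = $11,636.80

$11636.80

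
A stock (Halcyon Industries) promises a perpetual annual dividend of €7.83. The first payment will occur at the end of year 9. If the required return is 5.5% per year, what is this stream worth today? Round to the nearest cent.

Value at end of year 8: C / r = €7.83 / 0.055 = €142.3636
Discount to today: PV = €142.3636 / (1 + 0.055)^8 = €142.3636 / 1.534687 = €92.76

€92.76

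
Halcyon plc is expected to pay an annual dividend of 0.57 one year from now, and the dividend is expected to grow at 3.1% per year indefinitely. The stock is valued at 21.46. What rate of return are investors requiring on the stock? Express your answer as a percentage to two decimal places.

5.76%

P = D₁/(r − g) ⇒ r = D₁/P + g = 0.5700/21.46 + 0.031 = 0.026561 + 0.031 = 0.057561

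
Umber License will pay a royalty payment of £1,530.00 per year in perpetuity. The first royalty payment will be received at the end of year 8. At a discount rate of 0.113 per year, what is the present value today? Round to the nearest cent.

Value at end of year 7: C / r = £1,530.00 / 0.113 = £13,539.8230
Discount to today: PV = £13,539.8230 / (1 + 0.113)^7 = £13,539.8230 / 2.115759 = £6,399.51

£6399.51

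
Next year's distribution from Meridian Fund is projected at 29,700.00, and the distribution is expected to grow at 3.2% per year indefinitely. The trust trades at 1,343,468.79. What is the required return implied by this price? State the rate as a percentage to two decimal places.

P = D₁/(r − g) ⇒ r = D₁/P + g = 29,700.0000/1,343,468.79 + 0.032 = 0.022107 + 0.032 = 0.054107

5.41%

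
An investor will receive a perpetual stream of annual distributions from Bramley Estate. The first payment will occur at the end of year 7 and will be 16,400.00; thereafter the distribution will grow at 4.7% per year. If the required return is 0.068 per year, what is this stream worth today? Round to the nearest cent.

526255.97

Value at end of year 6: C₁ / (r − g) = 16,400.00 / (0.068 − 0.047) = 780,952.3810
Discount to today: PV = 780,952.3810 / (1 + 0.068)^6 = 780,952.3810 / 1.483978 = 526,255.97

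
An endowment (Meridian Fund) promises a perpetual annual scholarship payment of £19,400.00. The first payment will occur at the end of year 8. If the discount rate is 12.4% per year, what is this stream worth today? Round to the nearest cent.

£69026.50

Value at end of year 7: C / r = £19,400.00 / 0.124 = £156,451.6129
Discount to today: PV = £156,451.6129 / (1 + 0.124)^7 = £156,451.6129 / 2.266544 = £69,026.50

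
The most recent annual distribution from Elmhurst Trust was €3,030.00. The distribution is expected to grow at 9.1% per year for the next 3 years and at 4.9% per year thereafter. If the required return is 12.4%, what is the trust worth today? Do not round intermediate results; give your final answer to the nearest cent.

€47322.01

D_1 = 3305.73000
D_2 = 3606.55143
D_3 = 3934.74761
Terminal value at year 3: TV = D_3×(1+g_2)/(r−g_2) = 4127.55024/0.075 = 55034.00324
P_0 = D_1/(1+r)^1 + D_2/(1+r)^2 + D_3/(1+r)^3 + TV/(1+r)^3
    = 2941.04093 + 2854.69364 + 2770.88146 + 38755.39533 = 47322.01136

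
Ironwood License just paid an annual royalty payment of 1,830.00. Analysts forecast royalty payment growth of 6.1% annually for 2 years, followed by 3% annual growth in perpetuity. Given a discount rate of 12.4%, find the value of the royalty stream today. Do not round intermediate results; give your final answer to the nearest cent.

21225.32

D_1 = 1941.63000
D_2 = 2060.06943
Terminal value at year 2: TV = D_2×(1+g_2)/(r−g_2) = 2121.87151/0.094 = 22573.10120
P_0 = D_1/(1+r)^1 + D_2/(1+r)^2 + TV/(1+r)^2
    = 1727.42883 + 1630.60675 + 17867.28670 = 21225.32227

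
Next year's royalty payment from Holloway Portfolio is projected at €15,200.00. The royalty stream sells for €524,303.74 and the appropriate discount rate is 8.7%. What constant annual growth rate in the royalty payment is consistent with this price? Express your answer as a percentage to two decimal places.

5.80%

P = D₁/(r−g) ⇒ g = r − D₁/P = 0.087 − €15,200.00/€524,303.74 = 0.058009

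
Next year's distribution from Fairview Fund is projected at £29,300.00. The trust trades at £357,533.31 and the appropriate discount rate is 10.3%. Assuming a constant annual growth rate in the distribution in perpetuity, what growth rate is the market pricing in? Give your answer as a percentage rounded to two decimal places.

2.10%

P = D₁/(r−g) ⇒ g = r − D₁/P = 0.103 − £29,300.00/£357,533.31 = 0.021050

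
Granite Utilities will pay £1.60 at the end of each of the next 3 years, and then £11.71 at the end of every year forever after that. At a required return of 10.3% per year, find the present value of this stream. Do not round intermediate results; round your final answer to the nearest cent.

PV of 3-year annuity: £1.60 × [1 − (1+0.103)^−3] / 0.103 = 3.95804
Perpetuity value at year 3: £11.71 / 0.103 = 113.68932
PV of perpetuity: 113.68932 / (1+0.103)^3 = 84.72140
Total PV = 3.95804 + 84.72140 = 88.67944

£88.68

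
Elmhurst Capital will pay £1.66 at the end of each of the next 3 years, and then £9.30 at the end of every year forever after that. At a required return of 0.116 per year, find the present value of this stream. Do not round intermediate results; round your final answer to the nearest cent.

£61.70

PV of 3-year annuity: £1.66 × [1 − (1+0.116)^−3] / 0.116 = 4.01461
Perpetuity value at year 3: £9.30 / 0.116 = 80.17241
PV of perpetuity: 80.17241 / (1+0.116)^3 = 57.68095
Total PV = 4.01461 + 57.68095 = 61.69555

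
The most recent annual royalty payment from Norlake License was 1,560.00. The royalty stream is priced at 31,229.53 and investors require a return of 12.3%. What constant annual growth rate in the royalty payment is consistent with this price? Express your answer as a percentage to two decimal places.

P = D₀(1+g)/(r−g) ⇒ P(r−g) = D₀(1+g) ⇒ g(P+D₀) = P·r − D₀
g = (P·r − D₀)/(P + D₀) = (31,229.53×0.123 − 1,560.00) / (31,229.53 + 1,560.00) = 0.069572

6.96%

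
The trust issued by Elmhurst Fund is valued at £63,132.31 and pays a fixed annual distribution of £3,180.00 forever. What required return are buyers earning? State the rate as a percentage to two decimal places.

P = C/r ⇒ r = C/P = £3,180.00/£63,132.31 = 0.050370

5.04%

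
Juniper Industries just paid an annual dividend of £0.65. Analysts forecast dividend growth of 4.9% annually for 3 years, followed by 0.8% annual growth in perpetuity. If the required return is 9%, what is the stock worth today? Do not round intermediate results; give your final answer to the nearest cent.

D_1 = 0.68185
D_2 = 0.71526
D_3 = 0.75031
Terminal value at year 3: TV = D_3×(1+g_2)/(r−g_2) = 0.75631/0.082 = 9.22330
P_0 = D_1/(1+r)^1 + D_2/(1+r)^2 + D_3/(1+r)^3 + TV/(1+r)^3
    = 0.62555 + 0.60202 + 0.57938 + 7.12208 = 8.92903

£8.93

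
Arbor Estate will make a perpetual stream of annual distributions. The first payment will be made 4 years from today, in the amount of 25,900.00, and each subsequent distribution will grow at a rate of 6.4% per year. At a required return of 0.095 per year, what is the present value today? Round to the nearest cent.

Value at end of year 3: C₁ / (r − g) = 25,900.00 / (0.095 − 0.064) = 835,483.8710
Discount to today: PV = 835,483.8710 / (1 + 0.095)^3 = 835,483.8710 / 1.312932 = 636,349.51

636349.51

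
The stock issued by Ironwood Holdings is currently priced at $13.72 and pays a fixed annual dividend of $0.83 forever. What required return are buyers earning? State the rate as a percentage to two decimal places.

P = C/r ⇒ r = C/P = $0.83/$13.72 = 0.060496

6.05%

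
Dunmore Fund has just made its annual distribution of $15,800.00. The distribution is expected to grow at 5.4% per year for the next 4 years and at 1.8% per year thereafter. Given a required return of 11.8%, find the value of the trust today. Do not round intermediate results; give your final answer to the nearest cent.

D_1 = 16653.20000
D_2 = 17552.47280
D_3 = 18500.30633
D_4 = 19499.32287
Terminal value at year 4: TV = D_4×(1+g_2)/(r−g_2) = 19850.31068/0.1 = 198503.10685
P_0 = D_1/(1+r)^1 + D_2/(1+r)^2 + D_3/(1+r)^3 + D_4/(1+r)^4 + TV/(1+r)^4
    = 14895.52773 + 14042.83204 + 13238.94899 + 12481.08429 + 127057.43810 = 181715.83116

$181715.83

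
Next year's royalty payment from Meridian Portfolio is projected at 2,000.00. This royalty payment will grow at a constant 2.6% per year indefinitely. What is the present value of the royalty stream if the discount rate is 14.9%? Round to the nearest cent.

Growing perpetuity: P = D₁ / (r − g) = 2,000.0000 / (0.149 − 0.026) = 16,260.16

16260.16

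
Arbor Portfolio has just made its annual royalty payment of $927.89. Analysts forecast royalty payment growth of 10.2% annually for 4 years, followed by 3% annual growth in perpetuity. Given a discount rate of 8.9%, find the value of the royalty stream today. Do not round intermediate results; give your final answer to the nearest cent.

D_1 = 1022.53478
D_2 = 1126.83333
D_3 = 1241.77033
D_4 = 1368.43090
Terminal value at year 4: TV = D_4×(1+g_2)/(r−g_2) = 1409.48383/0.059 = 23889.55640
P_0 = D_1/(1+r)^1 + D_2/(1+r)^2 + D_3/(1+r)^3 + D_4/(1+r)^4 + TV/(1+r)^4
    = 938.96674 + 950.17571 + 961.51849 + 972.99667 + 16986.21303 = 20809.87063

$20809.87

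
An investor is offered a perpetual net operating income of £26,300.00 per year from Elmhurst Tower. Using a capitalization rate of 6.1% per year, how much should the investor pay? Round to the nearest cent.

Level perpetuity: PV = C / r = £26,300.00 / 0.061 = £431,147.54

£431147.54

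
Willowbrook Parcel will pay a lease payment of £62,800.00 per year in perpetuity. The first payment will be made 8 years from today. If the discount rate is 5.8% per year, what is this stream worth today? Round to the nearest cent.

£729679.22

Value at end of year 7: C / r = £62,800.00 / 0.058 = £1,082,758.6207
Discount to today: PV = £1,082,758.6207 / (1 + 0.058)^7 = £1,082,758.6207 / 1.483883 = £729,679.22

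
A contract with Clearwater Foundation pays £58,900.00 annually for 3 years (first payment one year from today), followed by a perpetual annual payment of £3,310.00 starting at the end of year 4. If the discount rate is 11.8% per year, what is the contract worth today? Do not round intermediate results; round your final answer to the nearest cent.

PV of 3-year annuity: £58,900.00 × [1 − (1+0.118)^−3] / 0.118 = 141955.48141
Perpetuity value at year 3: £3,310.00 / 0.118 = 28050.84746
PV of perpetuity: 28050.84746 / (1+0.118)^3 = 20073.38322
Total PV = 141955.48141 + 20073.38322 = 162028.86463

£162028.86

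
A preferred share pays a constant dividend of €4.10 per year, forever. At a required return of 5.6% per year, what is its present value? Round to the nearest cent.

Level perpetuity: PV = C / r = €4.10 / 0.056 = €73.21

€73.21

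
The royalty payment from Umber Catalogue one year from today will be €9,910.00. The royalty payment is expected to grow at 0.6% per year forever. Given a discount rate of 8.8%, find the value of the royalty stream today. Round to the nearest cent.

Growing perpetuity: P = D₁ / (r − g) = €9,910.0000 / (0.088 − 0.006) = €120,853.66

€120853.66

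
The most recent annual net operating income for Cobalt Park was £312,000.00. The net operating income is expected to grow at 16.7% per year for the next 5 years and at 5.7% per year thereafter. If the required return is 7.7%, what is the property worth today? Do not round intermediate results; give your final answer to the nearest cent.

£26628105.33

D_1 = 364104.00000
D_2 = 424909.36800
D_3 = 495869.23246
D_4 = 578679.39428
D_5 = 675318.85312
Terminal value at year 5: TV = D_5×(1+g_2)/(r−g_2) = 713812.02775/0.02 = 35690601.38741
P_0 = D_1/(1+r)^1 + D_2/(1+r)^2 + D_3/(1+r)^3 + D_4/(1+r)^4 + D_5/(1+r)^5 + TV/(1+r)^5
    = 338072.42340 + 366323.60084 + 396935.60091 + 430105.70684 + 466047.68791 + 24630620.30604 = 26628105.32593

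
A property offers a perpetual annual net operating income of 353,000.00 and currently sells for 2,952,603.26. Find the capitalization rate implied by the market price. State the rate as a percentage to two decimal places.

11.96%

P = C/r ⇒ r = C/P = 353,000.00/2,952,603.26 = 0.119556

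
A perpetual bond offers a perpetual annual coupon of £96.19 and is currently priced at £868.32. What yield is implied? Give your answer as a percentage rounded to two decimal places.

11.08%

P = C/r ⇒ r = C/P = £96.19/£868.32 = 0.110777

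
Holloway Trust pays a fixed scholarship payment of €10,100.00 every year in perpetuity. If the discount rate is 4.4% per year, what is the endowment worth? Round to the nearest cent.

€229545.45

Level perpetuity: PV = C / r = €10,100.00 / 0.044 = €229,545.45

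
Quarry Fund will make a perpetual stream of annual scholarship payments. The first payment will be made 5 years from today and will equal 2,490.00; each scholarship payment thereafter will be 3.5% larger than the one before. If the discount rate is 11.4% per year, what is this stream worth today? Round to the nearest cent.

Value at end of year 4: C₁ / (r − g) = 2,490.00 / (0.114 − 0.035) = 31,518.9873
Discount to today: PV = 31,518.9873 / (1 + 0.114)^4 = 31,518.9873 / 1.540071 = 20,465.93

20465.93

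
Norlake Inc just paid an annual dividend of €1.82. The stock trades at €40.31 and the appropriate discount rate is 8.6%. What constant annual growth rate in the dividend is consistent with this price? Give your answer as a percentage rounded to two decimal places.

P = D₀(1+g)/(r−g) ⇒ P(r−g) = D₀(1+g) ⇒ g(P+D₀) = P·r − D₀
g = (P·r − D₀)/(P + D₀) = (€40.31×0.086 − €1.82) / (€40.31 + €1.82) = 0.039085

3.91%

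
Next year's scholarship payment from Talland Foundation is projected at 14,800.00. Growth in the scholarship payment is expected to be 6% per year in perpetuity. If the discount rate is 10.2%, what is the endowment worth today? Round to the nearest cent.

352380.95

Growing perpetuity: P = D₁ / (r − g) = 14,800.0000 / (0.102 − 0.06) = 352,380.95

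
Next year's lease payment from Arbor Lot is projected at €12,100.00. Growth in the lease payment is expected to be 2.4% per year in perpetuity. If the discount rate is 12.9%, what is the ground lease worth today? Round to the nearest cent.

€115238.10

Growing perpetuity: P = D₁ / (r − g) = €12,100.0000 / (0.129 − 0.024) = €115,238.10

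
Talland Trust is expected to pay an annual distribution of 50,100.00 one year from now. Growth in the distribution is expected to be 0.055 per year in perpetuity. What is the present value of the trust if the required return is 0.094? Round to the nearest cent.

1284615.38

Growing perpetuity: P = D₁ / (r − g) = 50,100.0000 / (0.094 − 0.055) = 1,284,615.38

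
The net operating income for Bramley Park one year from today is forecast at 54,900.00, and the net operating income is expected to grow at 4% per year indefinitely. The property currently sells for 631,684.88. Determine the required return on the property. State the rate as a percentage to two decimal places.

P = D₁/(r − g) ⇒ r = D₁/P + g = 54,900.0000/631,684.88 + 0.04 = 0.086910 + 0.04 = 0.126910

12.69%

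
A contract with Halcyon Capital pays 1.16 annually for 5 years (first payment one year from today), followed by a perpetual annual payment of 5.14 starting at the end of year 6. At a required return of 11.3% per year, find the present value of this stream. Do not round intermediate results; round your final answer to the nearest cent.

PV of 5-year annuity: 1.16 × [1 − (1+0.113)^−5] / 0.113 = 4.25508
Perpetuity value at year 5: 5.14 / 0.113 = 45.48673
PV of perpetuity: 45.48673 / (1+0.113)^5 = 26.63231
Total PV = 4.25508 + 26.63231 = 30.88739

30.89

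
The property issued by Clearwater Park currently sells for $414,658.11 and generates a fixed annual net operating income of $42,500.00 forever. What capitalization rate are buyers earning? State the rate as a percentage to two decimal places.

10.25%

P = C/r ⇒ r = C/P = $42,500.00/$414,658.11 = 0.102494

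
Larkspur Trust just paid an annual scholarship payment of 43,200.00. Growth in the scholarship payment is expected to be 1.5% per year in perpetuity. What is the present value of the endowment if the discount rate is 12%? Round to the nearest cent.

417600.00

D₁ = D₀ × (1 + g) = 43,200.00 × 1.015 = 43,848.0000
Growing perpetuity: P = D₁ / (r − g) = 43,848.0000 / (0.12 − 0.015) = 417,600.00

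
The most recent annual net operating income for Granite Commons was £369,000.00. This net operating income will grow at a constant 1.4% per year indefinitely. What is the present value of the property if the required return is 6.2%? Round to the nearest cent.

£7795125.00

D₁ = D₀ × (1 + g) = £369,000.00 × 1.014 = £374,166.0000
Growing perpetuity: P = D₁ / (r − g) = £374,166.0000 / (0.062 − 0.014) = £7,795,125.00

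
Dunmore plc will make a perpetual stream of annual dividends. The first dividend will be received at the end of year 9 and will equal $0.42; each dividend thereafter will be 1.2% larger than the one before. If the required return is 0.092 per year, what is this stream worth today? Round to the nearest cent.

Value at end of year 8: C₁ / (r − g) = $0.42 / (0.092 − 0.012) = $5.2500
Discount to today: PV = $5.2500 / (1 + 0.092)^8 = $5.2500 / 2.022000 = $2.60

$2.60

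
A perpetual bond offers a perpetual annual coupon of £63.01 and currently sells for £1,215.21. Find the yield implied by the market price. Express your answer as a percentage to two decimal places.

P = C/r ⇒ r = C/P = £63.01/£1,215.21 = 0.051851

5.19%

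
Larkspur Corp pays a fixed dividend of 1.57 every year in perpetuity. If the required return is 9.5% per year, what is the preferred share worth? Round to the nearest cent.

16.53

Level perpetuity: PV = C / r = 1.57 / 0.095 = 16.53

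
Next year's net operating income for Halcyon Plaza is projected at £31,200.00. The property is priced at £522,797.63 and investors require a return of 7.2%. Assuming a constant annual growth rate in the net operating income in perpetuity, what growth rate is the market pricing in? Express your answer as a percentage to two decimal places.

1.23%

P = D₁/(r−g) ⇒ g = r − D₁/P = 0.072 − £31,200.00/£522,797.63 = 0.012321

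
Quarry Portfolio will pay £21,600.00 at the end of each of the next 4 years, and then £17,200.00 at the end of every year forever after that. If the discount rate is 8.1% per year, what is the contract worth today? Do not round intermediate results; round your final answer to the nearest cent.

PV of 4-year annuity: £21,600.00 × [1 − (1+0.081)^−4] / 0.081 = 71382.98399
Perpetuity value at year 4: £17,200.00 / 0.081 = 212345.67901
PV of perpetuity: 212345.67901 / (1+0.081)^4 = 155503.67325
Total PV = 71382.98399 + 155503.67325 = 226886.65723

£226886.66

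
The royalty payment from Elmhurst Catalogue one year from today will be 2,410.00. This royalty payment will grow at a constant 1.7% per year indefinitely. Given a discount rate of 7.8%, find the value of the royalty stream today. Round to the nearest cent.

Growing perpetuity: P = D₁ / (r − g) = 2,410.0000 / (0.078 − 0.017) = 39,508.20

39508.20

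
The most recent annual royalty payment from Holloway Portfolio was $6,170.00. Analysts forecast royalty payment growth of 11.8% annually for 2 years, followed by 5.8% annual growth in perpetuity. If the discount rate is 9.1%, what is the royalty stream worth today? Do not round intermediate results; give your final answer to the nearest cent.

$220527.93

D_1 = 6898.06000
D_2 = 7712.03108
Terminal value at year 2: TV = D_2×(1+g_2)/(r−g_2) = 8159.32888/0.033 = 247252.39038
P_0 = D_1/(1+r)^1 + D_2/(1+r)^2 + TV/(1+r)^2
    = 6322.69478 + 6479.16843 + 207726.06669 = 220527.92989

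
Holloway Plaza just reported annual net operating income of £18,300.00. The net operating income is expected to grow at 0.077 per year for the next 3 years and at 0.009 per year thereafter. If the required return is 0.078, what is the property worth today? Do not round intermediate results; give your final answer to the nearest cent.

D_1 = 19709.10000
D_2 = 21226.70070
D_3 = 22861.15665
Terminal value at year 3: TV = D_3×(1+g_2)/(r−g_2) = 23066.90706/0.069 = 334303.00092
P_0 = D_1/(1+r)^1 + D_2/(1+r)^2 + D_3/(1+r)^3 + TV/(1+r)^3
    = 18283.02412 + 18266.06399 + 18249.11958 + 266860.31392 = 321658.52161

£321658.52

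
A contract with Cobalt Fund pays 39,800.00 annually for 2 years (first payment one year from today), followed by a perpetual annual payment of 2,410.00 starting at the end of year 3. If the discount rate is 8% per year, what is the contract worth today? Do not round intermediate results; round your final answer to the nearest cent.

96801.27

PV of 2-year annuity: 39,800.00 × [1 − (1+0.08)^−2] / 0.08 = 70973.93690
Perpetuity value at year 2: 2,410.00 / 0.08 = 30125.00000
PV of perpetuity: 30125.00000 / (1+0.08)^2 = 25827.33196
Total PV = 70973.93690 + 25827.33196 = 96801.26886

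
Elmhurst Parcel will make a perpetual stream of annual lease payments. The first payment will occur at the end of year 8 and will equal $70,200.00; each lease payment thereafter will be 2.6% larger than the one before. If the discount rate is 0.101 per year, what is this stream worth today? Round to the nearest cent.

Value at end of year 7: C₁ / (r − g) = $70,200.00 / (0.101 − 0.026) = $936,000.0000
Discount to today: PV = $936,000.0000 / (1 + 0.101)^7 = $936,000.0000 / 1.961152 = $477,270.53

$477270.53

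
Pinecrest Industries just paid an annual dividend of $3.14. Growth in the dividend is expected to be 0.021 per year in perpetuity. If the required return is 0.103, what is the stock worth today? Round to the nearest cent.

D₁ = D₀ × (1 + g) = $3.14 × 1.021 = $3.2059
Growing perpetuity: P = D₁ / (r − g) = $3.2059 / (0.103 − 0.021) = $39.10

$39.10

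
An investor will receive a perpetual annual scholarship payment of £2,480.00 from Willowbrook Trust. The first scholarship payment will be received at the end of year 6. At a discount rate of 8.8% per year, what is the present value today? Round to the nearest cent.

Value at end of year 5: C / r = £2,480.00 / 0.088 = £28,181.8182
Discount to today: PV = £28,181.8182 / (1 + 0.088)^5 = £28,181.8182 / 1.524560 = £18,485.22

£18485.22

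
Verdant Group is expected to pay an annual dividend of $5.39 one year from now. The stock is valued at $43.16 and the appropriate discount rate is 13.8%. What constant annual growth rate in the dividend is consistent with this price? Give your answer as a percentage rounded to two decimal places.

1.31%

P = D₁/(r−g) ⇒ g = r − D₁/P = 0.138 − $5.39/$43.16 = 0.013116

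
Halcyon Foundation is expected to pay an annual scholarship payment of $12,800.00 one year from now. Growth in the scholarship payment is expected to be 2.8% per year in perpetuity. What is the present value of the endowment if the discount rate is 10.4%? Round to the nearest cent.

Growing perpetuity: P = D₁ / (r − g) = $12,800.0000 / (0.104 − 0.028) = $168,421.05

$168421.05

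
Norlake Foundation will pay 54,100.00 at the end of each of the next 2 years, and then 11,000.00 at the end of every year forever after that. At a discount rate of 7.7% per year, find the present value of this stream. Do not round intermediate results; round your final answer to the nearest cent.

PV of 2-year annuity: 54,100.00 × [1 − (1+0.077)^−2] / 0.077 = 96872.91205
Perpetuity value at year 2: 11,000.00 / 0.077 = 142857.14286
PV of perpetuity: 142857.14286 / (1+0.077)^2 = 123160.24762
Total PV = 96872.91205 + 123160.24762 = 220033.15967

220033.16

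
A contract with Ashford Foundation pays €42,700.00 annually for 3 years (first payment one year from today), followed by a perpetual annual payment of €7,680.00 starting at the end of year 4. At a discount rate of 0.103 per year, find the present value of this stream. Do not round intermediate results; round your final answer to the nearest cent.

€161194.75

PV of 3-year annuity: €42,700.00 × [1 − (1+0.103)^−3] / 0.103 = 105630.24110
Perpetuity value at year 3: €7,680.00 / 0.103 = 74563.10680
PV of perpetuity: 74563.10680 / (1+0.103)^3 = 55564.50605
Total PV = 105630.24110 + 55564.50605 = 161194.74716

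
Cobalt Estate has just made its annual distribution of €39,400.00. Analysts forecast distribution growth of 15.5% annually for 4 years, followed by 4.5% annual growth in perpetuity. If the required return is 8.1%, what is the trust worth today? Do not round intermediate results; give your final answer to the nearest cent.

D_1 = 45507.00000
D_2 = 52560.58500
D_3 = 60707.47568
D_4 = 70117.13440
Terminal value at year 4: TV = D_4×(1+g_2)/(r−g_2) = 73272.40545/0.036 = 2035344.59591
P_0 = D_1/(1+r)^1 + D_2/(1+r)^2 + D_3/(1+r)^3 + D_4/(1+r)^4 + TV/(1+r)^4
    = 42097.13228 + 44978.89712 + 48057.93356 + 51347.74585 + 1490510.95580 = 1676992.66462

€1676992.66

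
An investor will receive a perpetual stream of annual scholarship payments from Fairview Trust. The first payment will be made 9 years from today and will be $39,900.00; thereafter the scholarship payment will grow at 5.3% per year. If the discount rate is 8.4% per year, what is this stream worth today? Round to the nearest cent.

Value at end of year 8: C₁ / (r − g) = $39,900.00 / (0.084 − 0.053) = $1,287,096.7742
Discount to today: PV = $1,287,096.7742 / (1 + 0.084)^8 = $1,287,096.7742 / 1.906489 = $675,113.74

$675113.74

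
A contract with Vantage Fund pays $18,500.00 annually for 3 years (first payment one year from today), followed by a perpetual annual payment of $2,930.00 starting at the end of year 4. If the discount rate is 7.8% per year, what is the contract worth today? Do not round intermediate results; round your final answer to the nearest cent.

PV of 3-year annuity: $18,500.00 × [1 − (1+0.078)^−3] / 0.078 = 47848.87325
Perpetuity value at year 3: $2,930.00 / 0.078 = 37564.10256
PV of perpetuity: 37564.10256 / (1+0.078)^3 = 29985.87561
Total PV = 47848.87325 + 29985.87561 = 77834.74886

$77834.75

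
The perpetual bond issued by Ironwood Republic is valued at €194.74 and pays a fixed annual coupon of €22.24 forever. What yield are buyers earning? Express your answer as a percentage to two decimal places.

11.42%

P = C/r ⇒ r = C/P = €22.24/€194.74 = 0.114204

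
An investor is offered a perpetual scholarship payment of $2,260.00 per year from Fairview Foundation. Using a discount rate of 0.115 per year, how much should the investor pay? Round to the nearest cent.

Level perpetuity: PV = C / r = $2,260.00 / 0.115 = $19,652.17

$19652.17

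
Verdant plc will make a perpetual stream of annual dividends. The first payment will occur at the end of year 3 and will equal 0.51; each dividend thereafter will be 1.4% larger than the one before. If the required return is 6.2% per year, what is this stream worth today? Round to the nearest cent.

9.42

Value at end of year 2: C₁ / (r − g) = 0.51 / (0.062 − 0.014) = 10.6250
Discount to today: PV = 10.6250 / (1 + 0.062)^2 = 10.6250 / 1.127844 = 9.42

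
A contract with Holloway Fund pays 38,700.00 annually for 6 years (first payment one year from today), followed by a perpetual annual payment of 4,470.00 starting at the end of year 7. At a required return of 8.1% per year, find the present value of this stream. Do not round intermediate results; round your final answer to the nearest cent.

212947.45

PV of 6-year annuity: 38,700.00 × [1 − (1+0.081)^−6] / 0.081 = 178363.99895
Perpetuity value at year 6: 4,470.00 / 0.081 = 55185.18519
PV of perpetuity: 55185.18519 / (1+0.081)^6 = 34583.45197
Total PV = 178363.99895 + 34583.45197 = 212947.45092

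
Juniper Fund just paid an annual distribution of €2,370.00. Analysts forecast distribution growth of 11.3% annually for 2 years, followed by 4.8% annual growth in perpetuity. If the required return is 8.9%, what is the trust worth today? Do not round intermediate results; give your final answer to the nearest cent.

D_1 = 2637.81000
D_2 = 2935.88253
Terminal value at year 2: TV = D_2×(1+g_2)/(r−g_2) = 3076.80489/0.041 = 75044.02174
P_0 = D_1/(1+r)^1 + D_2/(1+r)^2 + TV/(1+r)^2
    = 2422.23140 + 2475.61392 + 63279.10691 = 68176.95223

€68176.95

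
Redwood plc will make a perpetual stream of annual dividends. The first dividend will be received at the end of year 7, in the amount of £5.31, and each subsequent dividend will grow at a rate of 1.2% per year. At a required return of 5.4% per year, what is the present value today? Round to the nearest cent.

£92.21

Value at end of year 6: C₁ / (r − g) = £5.31 / (0.054 − 0.012) = £126.4286
Discount to today: PV = £126.4286 / (1 + 0.054)^6 = £126.4286 / 1.371020 = £92.21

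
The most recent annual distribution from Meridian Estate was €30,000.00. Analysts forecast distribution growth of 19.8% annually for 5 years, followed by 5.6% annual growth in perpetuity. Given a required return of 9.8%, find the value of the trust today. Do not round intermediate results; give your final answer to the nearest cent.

D_1 = 35940.00000
D_2 = 43056.12000
D_3 = 51581.23176
D_4 = 61794.31565
D_5 = 74029.59015
Terminal value at year 5: TV = D_5×(1+g_2)/(r−g_2) = 78175.24720/0.042 = 1861315.40941
P_0 = D_1/(1+r)^1 + D_2/(1+r)^2 + D_3/(1+r)^3 + D_4/(1+r)^4 + D_5/(1+r)^5 + TV/(1+r)^5
    = 32732.24044 + 35713.31880 + 38965.89793 + 42514.70466 + 46386.71783 + 1166294.61984 = 1362607.49950

€1362607.50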